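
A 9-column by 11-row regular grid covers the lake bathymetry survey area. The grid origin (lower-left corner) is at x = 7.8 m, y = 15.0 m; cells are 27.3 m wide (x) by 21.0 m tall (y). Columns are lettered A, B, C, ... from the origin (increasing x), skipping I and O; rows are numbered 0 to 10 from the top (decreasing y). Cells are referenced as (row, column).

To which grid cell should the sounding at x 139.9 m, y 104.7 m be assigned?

Column index: ⌊(139.9 − 7.8) / 27.3⌋ = ⌊4.839⌋ = 4 → column E
Row offset from origin: ⌊(104.7 − 15.0) / 21.0⌋ = ⌊4.271⌋ = 4 → row 6 (counted from top)

(6, E)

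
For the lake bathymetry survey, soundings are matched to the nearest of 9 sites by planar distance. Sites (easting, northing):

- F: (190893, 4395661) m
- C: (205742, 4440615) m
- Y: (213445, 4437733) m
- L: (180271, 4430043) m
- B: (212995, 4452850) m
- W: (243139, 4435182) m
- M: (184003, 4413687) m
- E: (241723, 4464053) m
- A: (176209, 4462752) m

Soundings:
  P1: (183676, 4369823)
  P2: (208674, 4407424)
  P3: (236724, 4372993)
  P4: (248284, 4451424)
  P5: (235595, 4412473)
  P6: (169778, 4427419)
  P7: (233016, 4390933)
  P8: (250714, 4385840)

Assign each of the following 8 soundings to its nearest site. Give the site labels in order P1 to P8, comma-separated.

P1 → F (d²=719687333.00)
P2 → F (d²=454532130.00)
P3 → F (d²=2614318785.00)
P4 → E (d²=202538362.00)
P5 → W (d²=572610617.00)
P6 → L (d²=116988425.00)
P7 → F (d²=1796701113.00)
P8 → W (d²=2492013589.00)

F, F, F, E, W, L, F, W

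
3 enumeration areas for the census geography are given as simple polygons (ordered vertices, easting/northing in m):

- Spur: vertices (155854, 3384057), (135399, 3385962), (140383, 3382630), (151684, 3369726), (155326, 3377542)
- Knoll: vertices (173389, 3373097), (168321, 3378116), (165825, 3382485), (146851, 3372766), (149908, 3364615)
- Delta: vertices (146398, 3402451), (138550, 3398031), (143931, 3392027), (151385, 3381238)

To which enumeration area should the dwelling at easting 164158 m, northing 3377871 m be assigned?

Cast a ray rightward from (164158, 3377871). For each polygon, the edges (by vertex number in listed order) whose endpoints lie on opposite sides of northing = 3377871, where each meets that height, and whether that is right or left of the point:
Spur: 3–4 at easting≈144550.8 (left), 5–1 at easting≈155352.7 (left) → 0 crossings.
Knoll: 1–2 at easting≈168568.4 (right), 3–4 at easting≈156817.3 (left) → 1 crossing.
Delta: no edge straddles that height → 0 crossings.
Only Knoll has an odd count, so the point is inside Knoll.

Knoll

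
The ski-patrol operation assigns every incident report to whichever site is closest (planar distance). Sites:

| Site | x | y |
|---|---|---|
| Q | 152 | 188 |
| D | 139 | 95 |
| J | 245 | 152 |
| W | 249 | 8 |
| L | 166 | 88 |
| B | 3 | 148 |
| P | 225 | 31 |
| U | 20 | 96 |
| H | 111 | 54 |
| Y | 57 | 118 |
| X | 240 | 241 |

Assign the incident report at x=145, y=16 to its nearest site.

Squared distances to each site:
Q: 29633.000; D: 6277.000; J: 28496.000; W: 10880.000; L: 5625.000; B: 37588.000; P: 6625.000; U: 22025.000; H: 2600.000; Y: 18148.000; X: 59650.000.
Minimum at H.

H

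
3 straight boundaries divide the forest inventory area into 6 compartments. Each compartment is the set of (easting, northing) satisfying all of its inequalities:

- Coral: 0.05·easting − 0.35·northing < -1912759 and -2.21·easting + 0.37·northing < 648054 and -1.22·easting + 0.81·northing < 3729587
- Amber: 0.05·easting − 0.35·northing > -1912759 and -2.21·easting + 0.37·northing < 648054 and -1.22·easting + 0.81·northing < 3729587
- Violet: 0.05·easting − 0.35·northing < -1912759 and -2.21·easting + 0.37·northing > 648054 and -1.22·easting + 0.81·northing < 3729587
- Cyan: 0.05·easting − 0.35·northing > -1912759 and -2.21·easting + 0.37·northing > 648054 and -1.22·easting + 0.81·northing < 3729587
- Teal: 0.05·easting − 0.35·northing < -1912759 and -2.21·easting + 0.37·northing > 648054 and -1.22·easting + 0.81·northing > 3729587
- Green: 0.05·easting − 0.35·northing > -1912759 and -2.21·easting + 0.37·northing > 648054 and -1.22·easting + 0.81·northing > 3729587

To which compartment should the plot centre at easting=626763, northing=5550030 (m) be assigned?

0.05·626763 − 0.35·5550030 = -1911172.350, which is > -1912759
-2.21·626763 + 0.37·5550030 = 668364.870, which is > 648054
-1.22·626763 + 0.81·5550030 = 3730873.440, which is > 3729587
This sign pattern matches Green.

Green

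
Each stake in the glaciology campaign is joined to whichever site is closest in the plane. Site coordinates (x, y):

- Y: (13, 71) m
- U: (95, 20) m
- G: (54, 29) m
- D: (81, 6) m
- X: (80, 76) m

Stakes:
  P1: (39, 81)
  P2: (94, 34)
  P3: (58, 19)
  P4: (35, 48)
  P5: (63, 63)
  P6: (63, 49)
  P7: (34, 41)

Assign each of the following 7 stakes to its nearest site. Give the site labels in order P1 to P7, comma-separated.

Y, U, G, G, X, G, G

P1 → Y (d²=776.00)
P2 → U (d²=197.00)
P3 → G (d²=116.00)
P4 → G (d²=722.00)
P5 → X (d²=458.00)
P6 → G (d²=481.00)
P7 → G (d²=544.00)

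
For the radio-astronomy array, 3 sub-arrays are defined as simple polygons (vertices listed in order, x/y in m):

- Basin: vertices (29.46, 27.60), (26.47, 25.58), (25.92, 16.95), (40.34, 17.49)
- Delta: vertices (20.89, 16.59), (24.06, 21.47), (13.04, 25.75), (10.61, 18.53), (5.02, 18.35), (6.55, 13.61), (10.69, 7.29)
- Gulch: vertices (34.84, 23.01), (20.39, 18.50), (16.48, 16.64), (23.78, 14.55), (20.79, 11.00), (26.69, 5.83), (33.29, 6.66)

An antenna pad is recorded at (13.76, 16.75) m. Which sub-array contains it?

Cast a ray rightward from (13.76, 16.75). For each polygon, the edges (by vertex number in listed order) whose endpoints lie on opposite sides of y = 16.75, where each meets that height, and whether that is right or left of the point:
Basin: no edge straddles that height → 0 crossings.
Delta: 1–2 at x≈20.994 (right), 5–6 at x≈5.536 (left) → 1 crossing.
Gulch: 2–3 at x≈16.711 (right), 7–1 at x≈34.247 (right) → 2 crossings.
Only Delta has an odd count, so the point is inside Delta.

Delta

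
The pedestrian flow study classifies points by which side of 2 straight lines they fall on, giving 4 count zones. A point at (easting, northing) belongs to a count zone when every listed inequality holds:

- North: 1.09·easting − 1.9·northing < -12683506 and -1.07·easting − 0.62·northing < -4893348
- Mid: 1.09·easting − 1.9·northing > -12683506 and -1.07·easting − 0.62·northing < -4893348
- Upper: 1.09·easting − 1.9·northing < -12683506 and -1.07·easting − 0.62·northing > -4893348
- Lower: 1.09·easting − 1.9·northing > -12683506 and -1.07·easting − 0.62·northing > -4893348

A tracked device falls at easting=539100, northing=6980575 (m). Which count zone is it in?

1.09·539100 − 1.9·6980575 = -12675473.500, which is > -12683506
-1.07·539100 − 0.62·6980575 = -4904793.500, which is < -4893348
This sign pattern matches Mid.

Mid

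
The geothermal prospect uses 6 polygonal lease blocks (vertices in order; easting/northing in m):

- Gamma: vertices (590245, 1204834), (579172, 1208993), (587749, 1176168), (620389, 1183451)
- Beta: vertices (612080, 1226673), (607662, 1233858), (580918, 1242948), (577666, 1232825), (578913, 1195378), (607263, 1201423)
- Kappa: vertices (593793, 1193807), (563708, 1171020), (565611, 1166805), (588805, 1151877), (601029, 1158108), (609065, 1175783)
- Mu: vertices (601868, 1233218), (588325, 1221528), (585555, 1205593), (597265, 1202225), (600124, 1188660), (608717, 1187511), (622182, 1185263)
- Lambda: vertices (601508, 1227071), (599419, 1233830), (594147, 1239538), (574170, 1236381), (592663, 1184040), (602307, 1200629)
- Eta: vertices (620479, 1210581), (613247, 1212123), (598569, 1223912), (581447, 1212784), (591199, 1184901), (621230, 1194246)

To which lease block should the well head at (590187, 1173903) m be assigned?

Cast a ray rightward from (590187, 1173903). For each polygon, the edges (by vertex number in listed order) whose endpoints lie on opposite sides of northing = 1173903, where each meets that height, and whether that is right or left of the point:
Gamma: no edge straddles that height → 0 crossings.
Beta: no edge straddles that height → 0 crossings.
Kappa: 1–2 at easting≈567514.3 (left), 5–6 at easting≈608210.3 (right) → 1 crossing.
Mu: no edge straddles that height → 0 crossings.
Lambda: no edge straddles that height → 0 crossings.
Eta: no edge straddles that height → 0 crossings.
Only Kappa has an odd count, so the point is inside Kappa.

Kappa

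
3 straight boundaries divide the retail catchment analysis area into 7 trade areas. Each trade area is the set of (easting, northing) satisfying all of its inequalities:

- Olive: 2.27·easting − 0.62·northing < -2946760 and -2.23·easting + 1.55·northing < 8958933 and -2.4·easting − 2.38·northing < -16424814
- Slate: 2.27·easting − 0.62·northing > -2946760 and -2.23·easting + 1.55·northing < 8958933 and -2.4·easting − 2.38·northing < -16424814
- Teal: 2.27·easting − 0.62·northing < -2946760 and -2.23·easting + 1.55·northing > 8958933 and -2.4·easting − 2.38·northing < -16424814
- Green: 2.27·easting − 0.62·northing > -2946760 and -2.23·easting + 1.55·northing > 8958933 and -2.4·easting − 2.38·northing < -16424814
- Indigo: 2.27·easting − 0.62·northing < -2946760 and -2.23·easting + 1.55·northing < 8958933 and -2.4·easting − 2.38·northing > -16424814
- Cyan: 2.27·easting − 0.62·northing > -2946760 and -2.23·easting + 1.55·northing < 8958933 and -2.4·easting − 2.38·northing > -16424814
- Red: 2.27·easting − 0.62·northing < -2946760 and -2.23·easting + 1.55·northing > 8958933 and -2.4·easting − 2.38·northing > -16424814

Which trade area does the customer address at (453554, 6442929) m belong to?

Red

2.27·453554 − 0.62·6442929 = -2965048.400, which is < -2946760
-2.23·453554 + 1.55·6442929 = 8975114.530, which is > 8958933
-2.4·453554 − 2.38·6442929 = -16422700.620, which is > -16424814
This sign pattern matches Red.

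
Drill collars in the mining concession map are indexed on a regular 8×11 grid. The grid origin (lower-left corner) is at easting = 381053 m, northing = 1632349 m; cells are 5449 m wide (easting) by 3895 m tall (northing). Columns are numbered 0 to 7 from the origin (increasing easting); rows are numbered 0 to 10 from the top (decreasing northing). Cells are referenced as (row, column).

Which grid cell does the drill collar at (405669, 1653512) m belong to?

(5, 4)

Column index: ⌊(405669 − 381053) / 5449⌋ = ⌊4.518⌋ = 4
Row offset from origin: ⌊(1653512 − 1632349) / 3895⌋ = ⌊5.433⌋ = 5 → row 5 (counted from top)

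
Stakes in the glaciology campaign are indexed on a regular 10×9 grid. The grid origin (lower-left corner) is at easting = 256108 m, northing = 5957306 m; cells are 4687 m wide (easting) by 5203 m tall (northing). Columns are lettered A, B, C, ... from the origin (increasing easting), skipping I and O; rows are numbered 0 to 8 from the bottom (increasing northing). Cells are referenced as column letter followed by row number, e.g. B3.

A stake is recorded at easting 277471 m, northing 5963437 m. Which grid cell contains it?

E1

Column index: ⌊(277471 − 256108) / 4687⌋ = ⌊4.558⌋ = 4 → column E
Row offset from origin: ⌊(5963437 − 5957306) / 5203⌋ = ⌊1.178⌋ = 1 → row 1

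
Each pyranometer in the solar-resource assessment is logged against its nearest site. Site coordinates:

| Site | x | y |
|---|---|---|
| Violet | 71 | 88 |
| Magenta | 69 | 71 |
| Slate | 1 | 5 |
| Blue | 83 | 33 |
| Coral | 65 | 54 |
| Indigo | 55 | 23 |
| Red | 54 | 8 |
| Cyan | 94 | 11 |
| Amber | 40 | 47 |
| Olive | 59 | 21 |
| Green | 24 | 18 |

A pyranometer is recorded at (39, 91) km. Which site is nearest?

Violet

Squared distances to each site:
Violet: 1033.000; Magenta: 1300.000; Slate: 8840.000; Blue: 5300.000; Coral: 2045.000; Indigo: 4880.000; Red: 7114.000; Cyan: 9425.000; Amber: 1937.000; Olive: 5300.000; Green: 5554.000.
Minimum at Violet.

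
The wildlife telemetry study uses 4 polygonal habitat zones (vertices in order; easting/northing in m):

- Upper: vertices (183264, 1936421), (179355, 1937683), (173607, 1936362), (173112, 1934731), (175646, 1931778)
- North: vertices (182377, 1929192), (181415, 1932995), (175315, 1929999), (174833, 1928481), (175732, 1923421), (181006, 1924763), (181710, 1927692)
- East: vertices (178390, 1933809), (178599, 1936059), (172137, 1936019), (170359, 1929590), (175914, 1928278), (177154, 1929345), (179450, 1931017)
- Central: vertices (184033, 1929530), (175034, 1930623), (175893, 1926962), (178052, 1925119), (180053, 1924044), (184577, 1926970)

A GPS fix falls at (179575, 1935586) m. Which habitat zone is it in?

Cast a ray rightward from (179575, 1935586). For each polygon, the edges (by vertex number in listed order) whose endpoints lie on opposite sides of northing = 1935586, where each meets that height, and whether that is right or left of the point:
Upper: 3–4 at easting≈173371.5 (left), 5–1 at easting≈181894.0 (right) → 1 crossing.
North: no edge straddles that height → 0 crossings.
East: 1–2 at easting≈178555.1 (left), 3–4 at easting≈172017.2 (left) → 0 crossings.
Central: no edge straddles that height → 0 crossings.
Only Upper has an odd count, so the point is inside Upper.

Upper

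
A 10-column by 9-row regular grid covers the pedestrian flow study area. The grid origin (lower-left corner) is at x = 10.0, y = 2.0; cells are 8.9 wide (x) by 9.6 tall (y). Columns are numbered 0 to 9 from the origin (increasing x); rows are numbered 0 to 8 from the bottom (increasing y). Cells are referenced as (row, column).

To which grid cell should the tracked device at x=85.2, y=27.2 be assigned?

(2, 8)

Column index: ⌊(85.2 − 10.0) / 8.9⌋ = ⌊8.449⌋ = 8
Row offset from origin: ⌊(27.2 − 2.0) / 9.6⌋ = ⌊2.625⌋ = 2 → row 2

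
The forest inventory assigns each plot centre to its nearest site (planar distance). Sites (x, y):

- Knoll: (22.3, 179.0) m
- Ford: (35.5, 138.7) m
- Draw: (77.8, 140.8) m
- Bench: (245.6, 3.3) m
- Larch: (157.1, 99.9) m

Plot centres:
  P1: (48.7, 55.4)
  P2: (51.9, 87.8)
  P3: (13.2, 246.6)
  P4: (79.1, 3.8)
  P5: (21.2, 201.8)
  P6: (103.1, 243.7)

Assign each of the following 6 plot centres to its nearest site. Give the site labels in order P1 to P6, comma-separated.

Ford, Ford, Knoll, Larch, Knoll, Knoll

P1 → Ford (d²=7113.13)
P2 → Ford (d²=2859.77)
P3 → Knoll (d²=4652.57)
P4 → Larch (d²=15319.21)
P5 → Knoll (d²=521.05)
P6 → Knoll (d²=10714.73)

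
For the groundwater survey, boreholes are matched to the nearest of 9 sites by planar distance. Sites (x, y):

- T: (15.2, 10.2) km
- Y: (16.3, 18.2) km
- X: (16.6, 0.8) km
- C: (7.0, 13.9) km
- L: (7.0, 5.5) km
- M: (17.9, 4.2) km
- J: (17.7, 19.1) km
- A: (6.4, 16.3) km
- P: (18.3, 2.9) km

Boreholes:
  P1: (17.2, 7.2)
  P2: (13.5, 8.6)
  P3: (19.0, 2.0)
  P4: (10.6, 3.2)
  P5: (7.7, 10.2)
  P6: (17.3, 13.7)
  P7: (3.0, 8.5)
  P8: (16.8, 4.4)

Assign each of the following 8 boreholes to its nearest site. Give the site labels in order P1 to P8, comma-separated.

M, T, P, L, C, T, L, M

P1 → M (d²=9.49)
P2 → T (d²=5.45)
P3 → P (d²=1.30)
P4 → L (d²=18.25)
P5 → C (d²=14.18)
P6 → T (d²=16.66)
P7 → L (d²=25.00)
P8 → M (d²=1.25)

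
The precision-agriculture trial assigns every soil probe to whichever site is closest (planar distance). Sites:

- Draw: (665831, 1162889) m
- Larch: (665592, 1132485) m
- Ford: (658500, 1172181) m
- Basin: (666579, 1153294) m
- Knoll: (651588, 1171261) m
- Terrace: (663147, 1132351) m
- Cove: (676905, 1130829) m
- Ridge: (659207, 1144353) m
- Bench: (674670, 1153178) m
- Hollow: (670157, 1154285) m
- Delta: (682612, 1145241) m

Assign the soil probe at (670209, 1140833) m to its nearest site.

Larch

Squared distances to each site:
Draw: 505634020.000; Larch: 91005793.000; Ford: 1119797785.000; Basin: 168453421.000; Knoll: 1272604825.000; Terrace: 121816168.000; Cove: 144916432.000; Ridge: 133434404.000; Bench: 172299546.000; Hollow: 180959008.000; Delta: 173264873.000.
Minimum at Larch.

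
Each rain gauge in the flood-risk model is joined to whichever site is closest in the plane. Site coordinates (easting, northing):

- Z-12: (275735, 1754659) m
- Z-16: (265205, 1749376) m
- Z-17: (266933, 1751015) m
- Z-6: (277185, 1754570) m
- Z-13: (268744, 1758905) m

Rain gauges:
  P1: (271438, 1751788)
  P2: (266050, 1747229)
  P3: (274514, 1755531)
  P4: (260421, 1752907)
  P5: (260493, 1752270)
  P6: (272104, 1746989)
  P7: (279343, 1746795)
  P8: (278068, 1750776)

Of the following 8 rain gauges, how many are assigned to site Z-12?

1

P1 → Z-17
P2 → Z-16
P3 → Z-12
P4 → Z-16
P5 → Z-16
P6 → Z-17
P7 → Z-6
P8 → Z-6
1 of the 8 goes to Z-12.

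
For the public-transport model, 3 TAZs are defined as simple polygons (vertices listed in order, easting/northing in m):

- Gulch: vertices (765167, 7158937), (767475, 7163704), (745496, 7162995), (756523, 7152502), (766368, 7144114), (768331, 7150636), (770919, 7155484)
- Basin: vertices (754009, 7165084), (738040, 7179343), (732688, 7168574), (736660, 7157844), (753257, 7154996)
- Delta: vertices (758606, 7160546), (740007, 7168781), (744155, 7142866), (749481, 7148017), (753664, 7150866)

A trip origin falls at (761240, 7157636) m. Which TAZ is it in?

Cast a ray rightward from (761240, 7157636). For each polygon, the edges (by vertex number in listed order) whose endpoints lie on opposite sides of northing = 7157636, where each meets that height, and whether that is right or left of the point:
Gulch: 3–4 at easting≈751127.7 (left), 7–1 at easting≈767334.2 (right) → 1 crossing.
Basin: 4–5 at easting≈737872.1 (left), 5–1 at easting≈753453.8 (left) → 0 crossings.
Delta: 2–3 at easting≈741790.9 (left), 5–1 at easting≈757120.3 (left) → 0 crossings.
Only Gulch has an odd count, so the point is inside Gulch.

Gulch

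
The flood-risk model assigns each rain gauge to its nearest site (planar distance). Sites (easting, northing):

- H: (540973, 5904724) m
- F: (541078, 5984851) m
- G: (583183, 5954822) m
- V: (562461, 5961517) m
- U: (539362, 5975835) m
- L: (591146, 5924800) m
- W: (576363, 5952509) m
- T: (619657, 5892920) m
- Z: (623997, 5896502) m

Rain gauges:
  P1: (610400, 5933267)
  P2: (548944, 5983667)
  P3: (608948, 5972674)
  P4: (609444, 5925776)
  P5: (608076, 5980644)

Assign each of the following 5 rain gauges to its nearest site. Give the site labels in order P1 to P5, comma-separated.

P1 → L (d²=442406605.00)
P2 → F (d²=63275812.00)
P3 → G (d²=982529129.00)
P4 → L (d²=335769380.00)
P5 → G (d²=1286437133.00)

L, F, G, L, G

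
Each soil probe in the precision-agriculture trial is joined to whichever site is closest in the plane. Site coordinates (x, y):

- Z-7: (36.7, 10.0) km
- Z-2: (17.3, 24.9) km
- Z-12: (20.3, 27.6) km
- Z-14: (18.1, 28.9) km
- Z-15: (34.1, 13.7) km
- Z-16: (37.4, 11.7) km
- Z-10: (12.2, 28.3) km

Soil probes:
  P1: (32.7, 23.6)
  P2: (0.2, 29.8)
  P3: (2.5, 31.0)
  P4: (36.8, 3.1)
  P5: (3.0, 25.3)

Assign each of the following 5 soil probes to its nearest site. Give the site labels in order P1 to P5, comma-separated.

P1 → Z-15 (d²=99.97)
P2 → Z-10 (d²=146.25)
P3 → Z-10 (d²=101.38)
P4 → Z-7 (d²=47.62)
P5 → Z-10 (d²=93.64)

Z-15, Z-10, Z-10, Z-7, Z-10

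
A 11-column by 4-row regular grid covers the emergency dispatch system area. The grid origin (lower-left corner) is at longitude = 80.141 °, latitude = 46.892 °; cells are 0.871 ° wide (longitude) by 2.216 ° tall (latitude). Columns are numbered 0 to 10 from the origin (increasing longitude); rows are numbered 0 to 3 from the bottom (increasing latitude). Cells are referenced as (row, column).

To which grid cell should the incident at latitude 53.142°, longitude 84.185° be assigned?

(2, 4)

Column index: ⌊(84.185 − 80.141) / 0.871⌋ = ⌊4.643⌋ = 4
Row offset from origin: ⌊(53.142 − 46.892) / 2.216⌋ = ⌊2.820⌋ = 2 → row 2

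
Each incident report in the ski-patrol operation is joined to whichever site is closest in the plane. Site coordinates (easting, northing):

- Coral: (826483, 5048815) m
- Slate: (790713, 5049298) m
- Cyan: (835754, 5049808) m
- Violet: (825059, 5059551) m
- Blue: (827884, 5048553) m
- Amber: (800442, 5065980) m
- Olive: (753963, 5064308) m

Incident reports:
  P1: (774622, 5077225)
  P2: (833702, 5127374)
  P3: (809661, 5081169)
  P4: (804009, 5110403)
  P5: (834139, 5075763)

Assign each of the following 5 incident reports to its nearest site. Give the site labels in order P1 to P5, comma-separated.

Olive, Violet, Amber, Amber, Violet

P1 → Olive (d²=593643170.00)
P2 → Violet (d²=4674660778.00)
P3 → Amber (d²=315695682.00)
P4 → Amber (d²=1986126418.00)
P5 → Violet (d²=345275344.00)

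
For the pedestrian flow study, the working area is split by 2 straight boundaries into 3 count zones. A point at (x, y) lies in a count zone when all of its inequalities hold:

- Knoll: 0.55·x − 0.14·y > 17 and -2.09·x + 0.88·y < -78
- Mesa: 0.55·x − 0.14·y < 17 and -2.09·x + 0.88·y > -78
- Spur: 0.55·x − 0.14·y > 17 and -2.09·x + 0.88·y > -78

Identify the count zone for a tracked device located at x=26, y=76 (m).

0.55·26 − 0.14·76 = 3.660, which is < 17
-2.09·26 + 0.88·76 = 12.540, which is > -78
This sign pattern matches Mesa.

Mesa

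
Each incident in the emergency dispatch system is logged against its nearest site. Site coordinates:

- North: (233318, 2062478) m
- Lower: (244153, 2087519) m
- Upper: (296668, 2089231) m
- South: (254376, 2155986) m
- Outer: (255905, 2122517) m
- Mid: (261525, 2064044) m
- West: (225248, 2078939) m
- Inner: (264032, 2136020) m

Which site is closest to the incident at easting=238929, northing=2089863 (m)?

Lower

Squared distances to each site:
North: 781421546.000; Lower: 32784512.000; Upper: 3334191545.000; South: 4610860938.000; Outer: 1354468292.000; Mid: 1177199977.000; West: 306503537.000; Inner: 2760629258.000.
Minimum at Lower.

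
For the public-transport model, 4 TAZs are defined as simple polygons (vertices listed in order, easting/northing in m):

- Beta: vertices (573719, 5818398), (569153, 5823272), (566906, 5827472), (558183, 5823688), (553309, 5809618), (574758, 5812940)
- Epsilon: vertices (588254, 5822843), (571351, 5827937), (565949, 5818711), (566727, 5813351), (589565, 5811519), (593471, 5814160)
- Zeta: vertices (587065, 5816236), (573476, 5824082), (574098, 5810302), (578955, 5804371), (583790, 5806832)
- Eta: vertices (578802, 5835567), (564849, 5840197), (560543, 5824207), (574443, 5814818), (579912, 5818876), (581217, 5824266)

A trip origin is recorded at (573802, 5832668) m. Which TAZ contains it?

Cast a ray rightward from (573802, 5832668). For each polygon, the edges (by vertex number in listed order) whose endpoints lie on opposite sides of northing = 5832668, where each meets that height, and whether that is right or left of the point:
Beta: no edge straddles that height → 0 crossings.
Epsilon: no edge straddles that height → 0 crossings.
Zeta: no edge straddles that height → 0 crossings.
Eta: 2–3 at easting≈562821.5 (left), 6–1 at easting≈579421.5 (right) → 1 crossing.
Only Eta has an odd count, so the point is inside Eta.

Eta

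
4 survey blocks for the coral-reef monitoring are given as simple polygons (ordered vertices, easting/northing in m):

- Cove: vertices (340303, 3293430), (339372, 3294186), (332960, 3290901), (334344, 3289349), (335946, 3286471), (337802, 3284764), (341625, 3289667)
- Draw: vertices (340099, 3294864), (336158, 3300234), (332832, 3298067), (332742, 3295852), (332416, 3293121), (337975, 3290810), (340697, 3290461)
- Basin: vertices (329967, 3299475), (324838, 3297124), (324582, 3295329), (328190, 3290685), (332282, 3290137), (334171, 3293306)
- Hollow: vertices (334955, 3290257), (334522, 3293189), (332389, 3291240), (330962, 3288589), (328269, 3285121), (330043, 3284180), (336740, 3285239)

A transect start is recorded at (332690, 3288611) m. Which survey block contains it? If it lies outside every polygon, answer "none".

Cast a ray rightward from (332690, 3288611). For each polygon, the edges (by vertex number in listed order) whose endpoints lie on opposite sides of northing = 3288611, where each meets that height, and whether that is right or left of the point:
Cove: 4–5 at easting≈334754.8 (right), 6–7 at easting≈340801.6 (right) → 2 crossings.
Draw: no edge straddles that height → 0 crossings.
Basin: no edge straddles that height → 0 crossings.
Hollow: 3–4 at easting≈330973.8 (left), 7–1 at easting≈335540.5 (right) → 1 crossing.
Only Hollow has an odd count, so the point is inside Hollow.

Hollow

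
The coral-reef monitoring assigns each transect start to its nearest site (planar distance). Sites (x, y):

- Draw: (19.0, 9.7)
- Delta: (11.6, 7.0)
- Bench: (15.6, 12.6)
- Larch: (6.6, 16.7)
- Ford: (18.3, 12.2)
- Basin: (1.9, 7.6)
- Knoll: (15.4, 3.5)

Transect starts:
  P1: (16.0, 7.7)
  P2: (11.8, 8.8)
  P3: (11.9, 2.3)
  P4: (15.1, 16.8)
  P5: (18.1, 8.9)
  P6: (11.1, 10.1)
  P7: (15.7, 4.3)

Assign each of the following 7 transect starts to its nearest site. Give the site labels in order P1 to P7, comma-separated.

P1 → Draw (d²=13.00)
P2 → Delta (d²=3.28)
P3 → Knoll (d²=13.69)
P4 → Bench (d²=17.89)
P5 → Draw (d²=1.45)
P6 → Delta (d²=9.86)
P7 → Knoll (d²=0.73)

Draw, Delta, Knoll, Bench, Draw, Delta, Knoll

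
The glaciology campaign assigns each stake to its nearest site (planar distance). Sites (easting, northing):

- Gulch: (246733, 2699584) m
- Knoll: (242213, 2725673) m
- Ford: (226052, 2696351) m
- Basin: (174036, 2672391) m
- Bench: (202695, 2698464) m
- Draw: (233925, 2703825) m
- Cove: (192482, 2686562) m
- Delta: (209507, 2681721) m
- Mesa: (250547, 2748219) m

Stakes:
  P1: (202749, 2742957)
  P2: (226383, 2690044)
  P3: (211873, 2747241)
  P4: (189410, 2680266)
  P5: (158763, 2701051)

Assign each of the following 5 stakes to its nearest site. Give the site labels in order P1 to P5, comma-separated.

P1 → Knoll (d²=1856143952.00)
P2 → Ford (d²=39887810.00)
P3 → Knoll (d²=1385694224.00)
P4 → Cove (d²=49076800.00)
P5 → Basin (d²=1054660129.00)

Knoll, Ford, Knoll, Cove, Basin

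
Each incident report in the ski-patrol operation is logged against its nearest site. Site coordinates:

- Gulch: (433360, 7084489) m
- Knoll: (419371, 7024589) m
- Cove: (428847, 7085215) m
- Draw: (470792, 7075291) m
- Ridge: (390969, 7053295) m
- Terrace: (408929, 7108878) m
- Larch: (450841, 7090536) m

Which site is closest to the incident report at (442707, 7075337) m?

Squared distances to each site:
Gulch: 171125513.000; Knoll: 3119928400.000; Cove: 289674484.000; Draw: 788769341.000; Ridge: 3162670408.000; Terrace: 2265951965.000; Larch: 297171557.000.
Minimum at Gulch.

Gulch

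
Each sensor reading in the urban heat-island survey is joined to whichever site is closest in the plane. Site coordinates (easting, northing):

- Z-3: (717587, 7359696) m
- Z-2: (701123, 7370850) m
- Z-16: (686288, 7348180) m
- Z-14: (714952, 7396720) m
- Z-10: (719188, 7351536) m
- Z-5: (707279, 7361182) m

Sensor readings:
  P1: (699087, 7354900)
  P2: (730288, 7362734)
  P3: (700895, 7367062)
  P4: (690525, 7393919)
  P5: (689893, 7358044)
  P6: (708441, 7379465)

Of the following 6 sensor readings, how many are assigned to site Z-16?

1

P1 → Z-5
P2 → Z-3
P3 → Z-2
P4 → Z-14
P5 → Z-16
P6 → Z-2
1 of the 6 goes to Z-16.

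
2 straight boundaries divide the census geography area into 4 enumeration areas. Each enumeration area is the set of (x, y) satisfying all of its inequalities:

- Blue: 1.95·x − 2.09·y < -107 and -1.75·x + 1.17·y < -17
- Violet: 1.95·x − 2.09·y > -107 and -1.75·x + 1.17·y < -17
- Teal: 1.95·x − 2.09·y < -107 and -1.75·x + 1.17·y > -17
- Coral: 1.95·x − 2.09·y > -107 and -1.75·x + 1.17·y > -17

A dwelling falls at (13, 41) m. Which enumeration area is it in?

1.95·13 − 2.09·41 = -60.340, which is > -107
-1.75·13 + 1.17·41 = 25.220, which is > -17
This sign pattern matches Coral.

Coral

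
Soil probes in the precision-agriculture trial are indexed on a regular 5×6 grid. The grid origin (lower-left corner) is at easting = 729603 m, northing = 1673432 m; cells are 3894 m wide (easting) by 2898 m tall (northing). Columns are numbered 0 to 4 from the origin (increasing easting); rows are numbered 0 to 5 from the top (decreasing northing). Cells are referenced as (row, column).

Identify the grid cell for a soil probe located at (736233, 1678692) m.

(4, 1)

Column index: ⌊(736233 − 729603) / 3894⌋ = ⌊1.703⌋ = 1
Row offset from origin: ⌊(1678692 − 1673432) / 2898⌋ = ⌊1.815⌋ = 1 → row 4 (counted from top)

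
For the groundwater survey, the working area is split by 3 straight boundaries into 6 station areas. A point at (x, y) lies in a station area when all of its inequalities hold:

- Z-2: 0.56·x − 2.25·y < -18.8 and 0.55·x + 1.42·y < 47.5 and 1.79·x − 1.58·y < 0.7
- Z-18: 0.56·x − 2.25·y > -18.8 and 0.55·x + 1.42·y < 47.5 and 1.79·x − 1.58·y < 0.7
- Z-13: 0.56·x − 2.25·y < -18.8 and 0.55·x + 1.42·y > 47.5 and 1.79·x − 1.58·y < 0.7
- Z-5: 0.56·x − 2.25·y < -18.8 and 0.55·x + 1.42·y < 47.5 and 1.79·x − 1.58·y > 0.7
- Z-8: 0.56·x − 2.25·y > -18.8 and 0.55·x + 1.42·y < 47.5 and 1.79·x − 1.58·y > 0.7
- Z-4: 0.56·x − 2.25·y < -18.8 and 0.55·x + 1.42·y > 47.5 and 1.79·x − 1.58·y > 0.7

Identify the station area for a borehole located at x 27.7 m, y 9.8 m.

0.56·27.7 − 2.25·9.8 = -6.538, which is > -18.8
0.55·27.7 + 1.42·9.8 = 29.151, which is < 47.5
1.79·27.7 − 1.58·9.8 = 34.099, which is > 0.7
This sign pattern matches Z-8.

Z-8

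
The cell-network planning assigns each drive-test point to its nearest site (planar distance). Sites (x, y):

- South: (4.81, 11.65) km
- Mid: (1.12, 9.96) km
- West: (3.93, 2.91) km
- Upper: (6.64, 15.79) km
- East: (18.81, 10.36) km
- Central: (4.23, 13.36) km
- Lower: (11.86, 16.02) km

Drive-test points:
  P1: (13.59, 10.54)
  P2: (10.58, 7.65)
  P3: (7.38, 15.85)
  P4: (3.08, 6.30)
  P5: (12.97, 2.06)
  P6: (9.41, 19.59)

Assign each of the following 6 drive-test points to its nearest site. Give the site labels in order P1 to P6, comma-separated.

P1 → East (d²=27.28)
P2 → South (d²=49.29)
P3 → Upper (d²=0.55)
P4 → West (d²=12.21)
P5 → West (d²=82.44)
P6 → Lower (d²=18.75)

East, South, Upper, West, West, Lower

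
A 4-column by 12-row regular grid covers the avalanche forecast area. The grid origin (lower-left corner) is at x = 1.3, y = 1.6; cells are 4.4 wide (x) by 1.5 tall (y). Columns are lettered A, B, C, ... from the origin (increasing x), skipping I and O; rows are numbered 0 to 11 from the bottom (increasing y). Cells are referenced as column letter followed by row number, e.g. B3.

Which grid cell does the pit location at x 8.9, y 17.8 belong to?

Column index: ⌊(8.9 − 1.3) / 4.4⌋ = ⌊1.727⌋ = 1 → column B
Row offset from origin: ⌊(17.8 − 1.6) / 1.5⌋ = ⌊10.800⌋ = 10 → row 10

B10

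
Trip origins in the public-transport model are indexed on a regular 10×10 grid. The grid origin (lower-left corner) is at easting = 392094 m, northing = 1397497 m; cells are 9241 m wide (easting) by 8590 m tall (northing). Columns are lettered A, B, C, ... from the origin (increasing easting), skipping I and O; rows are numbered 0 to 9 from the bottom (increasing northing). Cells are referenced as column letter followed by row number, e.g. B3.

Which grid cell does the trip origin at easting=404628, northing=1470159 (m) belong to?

Column index: ⌊(404628 − 392094) / 9241⌋ = ⌊1.356⌋ = 1 → column B
Row offset from origin: ⌊(1470159 − 1397497) / 8590⌋ = ⌊8.459⌋ = 8 → row 8

B8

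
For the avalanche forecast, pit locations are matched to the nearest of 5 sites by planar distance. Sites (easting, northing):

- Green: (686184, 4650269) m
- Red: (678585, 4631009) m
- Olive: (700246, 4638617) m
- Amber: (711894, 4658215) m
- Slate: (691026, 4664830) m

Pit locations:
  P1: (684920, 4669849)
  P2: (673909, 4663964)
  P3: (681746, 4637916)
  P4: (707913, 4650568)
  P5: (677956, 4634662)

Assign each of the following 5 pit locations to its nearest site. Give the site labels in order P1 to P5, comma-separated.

P1 → Slate (d²=62473597.00)
P2 → Slate (d²=293741645.00)
P3 → Red (d²=57698570.00)
P4 → Amber (d²=74324970.00)
P5 → Red (d²=13740050.00)

Slate, Slate, Red, Amber, Red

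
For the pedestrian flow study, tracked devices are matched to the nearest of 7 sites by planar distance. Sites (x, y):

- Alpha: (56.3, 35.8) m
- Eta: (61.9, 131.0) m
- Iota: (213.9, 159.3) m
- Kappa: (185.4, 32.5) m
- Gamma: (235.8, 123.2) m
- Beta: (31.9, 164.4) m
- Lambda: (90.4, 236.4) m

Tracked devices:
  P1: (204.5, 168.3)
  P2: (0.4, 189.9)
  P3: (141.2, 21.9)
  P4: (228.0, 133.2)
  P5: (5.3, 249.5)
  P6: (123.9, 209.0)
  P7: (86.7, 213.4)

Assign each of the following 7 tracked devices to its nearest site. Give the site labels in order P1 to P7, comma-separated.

P1 → Iota (d²=169.36)
P2 → Beta (d²=1642.50)
P3 → Kappa (d²=2066.00)
P4 → Gamma (d²=160.84)
P5 → Lambda (d²=7413.62)
P6 → Lambda (d²=1873.01)
P7 → Lambda (d²=542.69)

Iota, Beta, Kappa, Gamma, Lambda, Lambda, Lambda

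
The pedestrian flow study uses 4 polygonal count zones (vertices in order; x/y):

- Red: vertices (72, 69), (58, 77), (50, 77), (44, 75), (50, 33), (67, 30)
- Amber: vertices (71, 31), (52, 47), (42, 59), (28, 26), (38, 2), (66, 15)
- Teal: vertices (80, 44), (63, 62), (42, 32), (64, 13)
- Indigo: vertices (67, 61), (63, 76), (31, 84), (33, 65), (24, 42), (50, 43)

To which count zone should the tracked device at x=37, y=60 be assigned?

Cast a ray rightward from (37, 60). For each polygon, the edges (by vertex number in listed order) whose endpoints lie on opposite sides of y = 60, where each meets that height, and whether that is right or left of the point:
Red: 4–5 at x≈46.1 (right), 6–1 at x≈70.8 (right) → 2 crossings.
Amber: no edge straddles that height → 0 crossings.
Teal: 1–2 at x≈64.9 (right), 2–3 at x≈61.6 (right) → 2 crossings.
Indigo: 4–5 at x≈31.0 (left), 6–1 at x≈66.1 (right) → 1 crossing.
Only Indigo has an odd count, so the point is inside Indigo.

Indigo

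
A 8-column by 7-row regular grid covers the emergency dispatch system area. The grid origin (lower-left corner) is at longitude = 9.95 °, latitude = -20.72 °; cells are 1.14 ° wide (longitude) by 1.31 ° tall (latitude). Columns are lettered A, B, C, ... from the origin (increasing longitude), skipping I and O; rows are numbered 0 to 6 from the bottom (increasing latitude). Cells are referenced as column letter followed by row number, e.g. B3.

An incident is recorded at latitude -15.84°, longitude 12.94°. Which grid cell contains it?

C3

Column index: ⌊(12.94 − 9.95) / 1.14⌋ = ⌊2.623⌋ = 2 → column C
Row offset from origin: ⌊(-15.84 − -20.72) / 1.31⌋ = ⌊3.725⌋ = 3 → row 3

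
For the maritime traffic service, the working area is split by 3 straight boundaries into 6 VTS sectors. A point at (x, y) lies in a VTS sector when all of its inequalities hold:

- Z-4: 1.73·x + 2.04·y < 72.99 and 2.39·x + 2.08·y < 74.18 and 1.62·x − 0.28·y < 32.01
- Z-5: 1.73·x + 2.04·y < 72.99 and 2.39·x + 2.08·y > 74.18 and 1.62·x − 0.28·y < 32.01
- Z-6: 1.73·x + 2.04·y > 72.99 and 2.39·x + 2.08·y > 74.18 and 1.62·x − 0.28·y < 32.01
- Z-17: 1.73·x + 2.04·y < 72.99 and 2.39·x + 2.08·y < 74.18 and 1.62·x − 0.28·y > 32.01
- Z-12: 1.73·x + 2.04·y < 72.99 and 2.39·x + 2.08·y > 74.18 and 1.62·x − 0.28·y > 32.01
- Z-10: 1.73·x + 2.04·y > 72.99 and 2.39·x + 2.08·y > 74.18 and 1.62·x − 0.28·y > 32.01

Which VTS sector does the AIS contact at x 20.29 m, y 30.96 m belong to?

Z-6

1.73·20.29 + 2.04·30.96 = 98.260, which is > 72.99
2.39·20.29 + 2.08·30.96 = 112.890, which is > 74.18
1.62·20.29 − 0.28·30.96 = 24.201, which is < 32.01
This sign pattern matches Z-6.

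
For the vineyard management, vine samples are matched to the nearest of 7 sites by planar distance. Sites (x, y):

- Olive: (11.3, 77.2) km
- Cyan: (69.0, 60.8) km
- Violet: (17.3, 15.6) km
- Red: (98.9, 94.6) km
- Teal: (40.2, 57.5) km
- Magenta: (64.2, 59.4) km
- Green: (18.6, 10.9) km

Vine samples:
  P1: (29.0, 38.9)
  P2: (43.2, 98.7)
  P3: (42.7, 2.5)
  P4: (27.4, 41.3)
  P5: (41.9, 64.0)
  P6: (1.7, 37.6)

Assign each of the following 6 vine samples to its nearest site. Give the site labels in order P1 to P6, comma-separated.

P1 → Teal (d²=471.40)
P2 → Olive (d²=1479.86)
P3 → Green (d²=651.37)
P4 → Teal (d²=426.28)
P5 → Teal (d²=45.14)
P6 → Violet (d²=727.36)

Teal, Olive, Green, Teal, Teal, Violet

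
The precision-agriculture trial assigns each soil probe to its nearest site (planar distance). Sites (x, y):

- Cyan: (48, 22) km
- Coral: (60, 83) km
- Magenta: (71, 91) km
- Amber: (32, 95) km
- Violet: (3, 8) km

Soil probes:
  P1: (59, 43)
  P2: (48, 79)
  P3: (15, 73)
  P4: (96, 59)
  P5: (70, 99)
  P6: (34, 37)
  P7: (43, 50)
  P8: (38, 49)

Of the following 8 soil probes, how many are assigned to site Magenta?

2

P1 → Cyan
P2 → Coral
P3 → Amber
P4 → Magenta
P5 → Magenta
P6 → Cyan
P7 → Cyan
P8 → Cyan
2 of the 8 go to Magenta.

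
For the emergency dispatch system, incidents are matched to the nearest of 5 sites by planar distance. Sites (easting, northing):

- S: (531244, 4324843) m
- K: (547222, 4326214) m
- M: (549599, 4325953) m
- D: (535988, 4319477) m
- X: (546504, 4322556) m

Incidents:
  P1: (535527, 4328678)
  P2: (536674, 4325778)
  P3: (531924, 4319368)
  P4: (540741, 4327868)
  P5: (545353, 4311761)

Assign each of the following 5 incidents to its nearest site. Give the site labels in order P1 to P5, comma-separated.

S, S, D, K, X

P1 → S (d²=33051314.00)
P2 → S (d²=30359125.00)
P3 → D (d²=16527977.00)
P4 → K (d²=44739077.00)
P5 → X (d²=117856826.00)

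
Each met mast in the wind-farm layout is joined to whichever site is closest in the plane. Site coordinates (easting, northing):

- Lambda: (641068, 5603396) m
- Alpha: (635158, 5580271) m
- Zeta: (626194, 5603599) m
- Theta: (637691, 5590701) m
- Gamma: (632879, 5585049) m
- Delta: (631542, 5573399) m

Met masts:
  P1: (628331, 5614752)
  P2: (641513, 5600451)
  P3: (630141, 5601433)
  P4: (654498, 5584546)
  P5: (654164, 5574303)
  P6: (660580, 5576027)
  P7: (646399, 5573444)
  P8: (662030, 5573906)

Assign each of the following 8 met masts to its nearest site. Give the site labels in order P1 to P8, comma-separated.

P1 → Zeta (d²=128956178.00)
P2 → Lambda (d²=8871050.00)
P3 → Zeta (d²=20270365.00)
P4 → Theta (d²=320359274.00)
P5 → Alpha (d²=396845060.00)
P6 → Alpha (d²=664289620.00)
P7 → Alpha (d²=172968010.00)
P8 → Alpha (d²=762617609.00)

Zeta, Lambda, Zeta, Theta, Alpha, Alpha, Alpha, Alpha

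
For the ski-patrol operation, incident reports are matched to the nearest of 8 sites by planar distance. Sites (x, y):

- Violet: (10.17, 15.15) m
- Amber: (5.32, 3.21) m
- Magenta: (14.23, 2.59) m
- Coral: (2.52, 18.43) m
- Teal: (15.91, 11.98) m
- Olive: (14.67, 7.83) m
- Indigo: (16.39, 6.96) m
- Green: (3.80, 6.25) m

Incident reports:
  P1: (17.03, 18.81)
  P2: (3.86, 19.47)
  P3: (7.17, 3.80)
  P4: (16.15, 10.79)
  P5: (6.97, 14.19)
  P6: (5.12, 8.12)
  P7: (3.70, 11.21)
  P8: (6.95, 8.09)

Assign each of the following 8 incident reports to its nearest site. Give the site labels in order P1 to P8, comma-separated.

P1 → Teal (d²=47.90)
P2 → Coral (d²=2.88)
P3 → Amber (d²=3.77)
P4 → Teal (d²=1.47)
P5 → Violet (d²=11.16)
P6 → Green (d²=5.24)
P7 → Green (d²=24.61)
P8 → Green (d²=13.31)

Teal, Coral, Amber, Teal, Violet, Green, Green, Green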